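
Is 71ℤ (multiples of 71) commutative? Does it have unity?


71ℤ is a commutative ring under +,× but has no multiplicative identity (1 ∉ 71ℤ); it has no zero divisors, but without unity it is not an integral domain
Commutative: Yes
Integral domain: No
Has unity: No

71ℤ (multiples of 71): Commutative=Yes, Unity=No


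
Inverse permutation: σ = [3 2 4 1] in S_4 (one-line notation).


To find σ⁻¹, swap domain and range:
σ(1) = 3 → σ⁻¹(3) = 1
σ(2) = 2 → σ⁻¹(2) = 2
σ(3) = 4 → σ⁻¹(4) = 3
σ(4) = 1 → σ⁻¹(1) = 4

σ⁻¹ = [4 2 1 3]


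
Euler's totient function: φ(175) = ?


Factor n: 175 = 5^2 × 7
φ(n) = n · ∏(1 - 1/p) over distinct primes p | n
φ(175) = 175 · (1 - 1/5) · (1 - 1/7) = 120

φ(175) = 120


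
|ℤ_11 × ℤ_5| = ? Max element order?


|ℤ_11 × ℤ_5| = 11 × 5 = 55
Max element order = lcm(11,5) = 55
Cyclic? Yes (gcd=1)

|ℤ_11×ℤ_5| = 55, max element order = 55


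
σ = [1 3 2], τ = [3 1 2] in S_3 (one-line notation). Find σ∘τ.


σ∘τ: apply τ first, then σ
1 →τ 3 →σ 2
2 →τ 1 →σ 1
3 →τ 2 →σ 3

σ∘τ = [2 1 3]


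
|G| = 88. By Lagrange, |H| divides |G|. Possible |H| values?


Lagrange's theorem: |H| divides |G|
|G| = 88
Divisors of 88: 1, 2, 4, 8, 11, 22, 44, 88

Possible subgroup orders: {1, 2, 4, 8, 11, 22, 44, 88}


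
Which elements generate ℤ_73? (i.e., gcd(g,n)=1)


g generates ℤ_n iff gcd(g,n) = 1
Prime factors of 73: 73
Generators are g ∈ {1,...,72} not divisible by any of these primes.
Generators: {1, 2, 3, 4, 5, 6, 7, 8, 9, 10, 11, 12, 13, 14, 15, 16, 17, 18, 19, 20, 21, 22, 23, 24, 25, 26, 27, 28, 29, 30, 31, 32, 33, 34, 35, 36, 37, 38, 39, 40, 41, 42, 43, 44, 45, 46, 47, 48, 49, 50, 51, 52, 53, 54, 55, 56, 57, 58, 59, 60, 61, 62, 63, 64, 65, 66, 67, 68, 69, 70, 71, 72}
Number of generators = φ(73) = 72

Generators of ℤ_73 = {1, 2, 3, 4, 5, 6, 7, 8, 9, 10, 11, 12, 13, 14, 15, 16, 17, 18, 19, 20, 21, 22, 23, 24, 25, 26, 27, 28, 29, 30, 31, 32, 33, 34, 35, 36, 37, 38, 39, 40, 41, 42, 43, 44, 45, 46, 47, 48, 49, 50, 51, 52, 53, 54, 55, 56, 57, 58, 59, 60, 61, 62, 63, 64, 65, 66, 67, 68, 69, 70, 71, 72}


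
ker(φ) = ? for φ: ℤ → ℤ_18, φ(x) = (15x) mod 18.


Kernel = preimage of identity
ker(φ) = {x ∈ ℤ : 15x ≡ 0 (mod 18)}. gcd(15,18) = 3, so 15x ≡ 0 (mod 18) ⟺ x ≡ 0 (mod 18/3 = 6). Hence ker(φ) = 6ℤ

ker(φ) = 6ℤ


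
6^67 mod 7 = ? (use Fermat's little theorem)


Fermat's little theorem: if p is prime and gcd(a,p)=1, then a^(p-1) ≡ 1 (mod p)
p = 7 is prime, gcd(6,7) = 1
Reduce exponent: 67 mod 6 = 1
So 6^67 ≡ 6^1 (mod 7)
6^1 mod 7 = 6

6^67 ≡ 6 (mod 7)


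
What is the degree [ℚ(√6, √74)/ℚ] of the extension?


[ℚ(√6,√74):ℚ] = [ℚ(√6,√74):ℚ(√6)]·[ℚ(√6):ℚ] = 2·2 = 4

[ℚ(√6, √74)/ℚ] = 4


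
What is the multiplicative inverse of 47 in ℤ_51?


Use the extended Euclidean algorithm to write 1 = 47·s + 51·t; then s mod 51 is the inverse.
Euclidean algorithm:
  47 = 0·51 + 47
  51 = 1·47 + 4
  47 = 11·4 + 3
  4 = 1·3 + 1
  3 = 3·1 + 0
gcd(47,51) = 1
Back-substitution gives: 47·(-13) + 51·(12) = 1
So 47⁻¹ ≡ -13 ≡ 38 (mod 51)
Check: 47 × 38 = 1786 ≡ 1 (mod 51) ✓

47⁻¹ ≡ 38 (mod 51)


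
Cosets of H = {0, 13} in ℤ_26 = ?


H = {0, 13}, |H| = 2
Number of cosets = |G|/|H| = 26/2 = 13
0 + H = {0, 13}
1 + H = {1, 14}
2 + H = {2, 15}
3 + H = {3, 16}
4 + H = {4, 17}
5 + H = {5, 18}
6 + H = {6, 19}
7 + H = {7, 20}
8 + H = {8, 21}
9 + H = {9, 22}
10 + H = {10, 23}
11 + H = {11, 24}
12 + H = {12, 25}

Cosets: 0+H={0,13}; 1+H={1,14}; 2+H={2,15}; 3+H={3,16}; 4+H={4,17}; 5+H={5,18}; 6+H={6,19}; 7+H={7,20}; 8+H={8,21}; 9+H={9,22}; 10+H={10,23}; 11+H={11,24}; 12+H={12,25}


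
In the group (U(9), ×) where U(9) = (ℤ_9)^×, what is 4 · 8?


Operation: multiplication mod 9
4 · 8 = (a × b) mod 9 with a = 4, b = 8

4 · 8 = 5


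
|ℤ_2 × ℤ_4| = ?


|A × B| = |A| · |B|
|ℤ_2 × ℤ_4| = 2 × 4 = 8

|ℤ_2 × ℤ_4| = 8


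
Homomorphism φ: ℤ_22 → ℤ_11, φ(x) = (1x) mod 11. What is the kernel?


Kernel = preimage of identity
ker(φ) = {x ∈ ℤ_22 : 1x ≡ 0 (mod 11)}. Since 11 | 22, φ is well-defined. The kernel is the cyclic subgroup ⟨11⟩ of ℤ_22 (order 2), i.e. {0, 11}

ker(φ) = {0, 11}


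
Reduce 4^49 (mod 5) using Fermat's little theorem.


Fermat's little theorem: if p is prime and gcd(a,p)=1, then a^(p-1) ≡ 1 (mod p)
p = 5 is prime, gcd(4,5) = 1
Reduce exponent: 49 mod 4 = 1
So 4^49 ≡ 4^1 (mod 5)
4^1 mod 5 = 4

4^49 ≡ 4 (mod 5)


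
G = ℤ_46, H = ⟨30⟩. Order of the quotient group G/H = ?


|⟨30⟩| = n / gcd(30, 46) = 46 / 2 = 23
H is normal (ℤ_46 is abelian).
|G/H| = |G| / |H| = 46 / 23 = 2

|G/H| = 2


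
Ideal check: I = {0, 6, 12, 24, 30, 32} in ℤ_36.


Check ideal conditions for I = {0, 6, 12, 24, 30, 32} in ℤ_36:
(1) I is an additive subgroup? No
(2) For r ∈ ℤ_36 and a ∈ I: r·a ∈ I? No  [counterexample: r=2, a=32, r·a mod 36 = 28 ∉ I]

No, I is not an ideal of ℤ_36


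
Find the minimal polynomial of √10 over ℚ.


√10 satisfies x² - 10 = 0, irreducible over ℚ since 10 is squarefree

Minimal polynomial: x² - 10


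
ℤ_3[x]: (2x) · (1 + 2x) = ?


Expand and collect like terms; reduce coefficients mod 3:
x^0: 0·1 = 0 ≡ 0 (mod 3)
x^1: 0·2 + 2·1 = 2 ≡ 2 (mod 3)
x^2: 2·2 = 4 ≡ 1 (mod 3)
Result: 2x + x^2

f · g = 2x + x^2


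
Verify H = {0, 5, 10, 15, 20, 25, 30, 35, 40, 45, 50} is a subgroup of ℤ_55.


Subgroup test for H = {0, 5, 10, 15, 20, 25, 30, 35, 40, 45, 50} in (ℤ_55, +):
(1) 0 ∈ H? Yes
(2) Closure: for all a,b ∈ H, (a+b) mod 55 ∈ H? Yes
(3) Inverses: for all a ∈ H, -a mod 55 ∈ H? Yes

Yes, H is a subgroup of ℤ_55


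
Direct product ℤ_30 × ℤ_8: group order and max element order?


|ℤ_30 × ℤ_8| = 30 × 8 = 240
Max element order = lcm(30,8) = 120
Cyclic? No (gcd=2)

|ℤ_30×ℤ_8| = 240, max element order = 120


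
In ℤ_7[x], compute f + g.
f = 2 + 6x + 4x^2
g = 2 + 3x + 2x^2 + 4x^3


Add coefficients mod 7:
x^0: 2 + 2 = 4 (mod 7)
x^1: 6 + 3 = 2 (mod 7)
x^2: 4 + 2 = 6 (mod 7)
x^3: 0 + 4 = 4 (mod 7)
Result: 4 + 2x + 6x^2 + 4x^3

f + g = 4 + 2x + 6x^2 + 4x^3


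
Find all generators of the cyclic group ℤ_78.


g generates ℤ_n iff gcd(g,n) = 1
Prime factors of 78: 2, 3, 13
Generators are g ∈ {1,...,77} not divisible by any of these primes.
Generators: {1, 5, 7, 11, 17, 19, 23, 25, 29, 31, 35, 37, 41, 43, 47, 49, 53, 55, 59, 61, 67, 71, 73, 77}
Number of generators = φ(78) = 24

Generators of ℤ_78 = {1, 5, 7, 11, 17, 19, 23, 25, 29, 31, 35, 37, 41, 43, 47, 49, 53, 55, 59, 61, 67, 71, 73, 77}


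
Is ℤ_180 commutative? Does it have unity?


ℤ_180 is a commutative ring with unity 1; 180 = 2×90 is composite, so 2·90 ≡ 0 gives zero divisors (not an integral domain)
Commutative: Yes
Integral domain: No
Has unity: Yes

ℤ_180: Commutative=Yes, Unity=Yes


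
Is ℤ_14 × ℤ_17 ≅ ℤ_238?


Comparing ℤ_14 × ℤ_17 and ℤ_238:
gcd(14,17) = 1, so ℤ_14 × ℤ_17 ≅ ℤ_238 (CRT)

Yes, ℤ_14 × ℤ_17 ≅ ℤ_238


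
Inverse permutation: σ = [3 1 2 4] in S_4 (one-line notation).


To find σ⁻¹, swap domain and range:
σ(1) = 3 → σ⁻¹(3) = 1
σ(2) = 1 → σ⁻¹(1) = 2
σ(3) = 2 → σ⁻¹(2) = 3
σ(4) = 4 → σ⁻¹(4) = 4

σ⁻¹ = [2 3 1 4]


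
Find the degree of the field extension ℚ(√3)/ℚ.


√3 has minimal polynomial x² - 3 (irreducible over ℚ since 3 is squarefree)

[ℚ(√3)/ℚ] = 2


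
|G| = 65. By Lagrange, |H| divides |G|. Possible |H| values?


Lagrange's theorem: |H| divides |G|
|G| = 65
Divisors of 65: 1, 5, 13, 65

Possible subgroup orders: {1, 5, 13, 65}


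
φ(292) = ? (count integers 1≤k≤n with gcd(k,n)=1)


Factor n: 292 = 2^2 × 73
φ(n) = n · ∏(1 - 1/p) over distinct primes p | n
φ(292) = 292 · (1 - 1/2) · (1 - 1/73) = 144

φ(292) = 144


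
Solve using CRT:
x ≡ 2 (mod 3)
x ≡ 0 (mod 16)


m₁ = 3, m₂ = 16, gcd = 1, so CRT applies. M = m₁·m₂ = 48
Let M₁ = M/m₁ = 16, M₂ = M/m₂ = 3
Find y₁ ≡ M₁⁻¹ (mod m₁): 16⁻¹ ≡ 1 (mod 3)
Find y₂ ≡ M₂⁻¹ (mod m₂): 3⁻¹ ≡ 11 (mod 16)
x = a₁·M₁·y₁ + a₂·M₂·y₂ = 2·16·1 + 0·3·11 = 32
Reduce mod 48: x ≡ 32
Check: 32 mod 3 = 2 ✓, 32 mod 16 = 0 ✓

x ≡ 32 (mod 48)


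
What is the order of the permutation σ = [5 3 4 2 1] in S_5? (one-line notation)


Cycle decomposition: (1 5) (2 3 4)
Cycle lengths: 2, 3
Order = lcm(2, 3) = 6

ord(σ) = 6


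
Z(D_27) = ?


Z(G) = {g ∈ G | gx = xg for all x ∈ G}
For odd n, Z(D_n) = {e}: no nontrivial rotation commutes with all reflections

Z(D_27) = {e}


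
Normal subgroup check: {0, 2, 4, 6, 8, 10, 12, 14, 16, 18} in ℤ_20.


H = {0, 2, 4, 6, 8, 10, 12, 14, 16, 18} in ℤ_20
ℤ_20 is abelian; every subgroup of an abelian group is normal

Yes, normal subgroup


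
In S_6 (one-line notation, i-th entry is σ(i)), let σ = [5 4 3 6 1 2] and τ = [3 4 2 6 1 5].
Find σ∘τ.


σ∘τ: apply τ first, then σ
1 →τ 3 →σ 3
2 →τ 4 →σ 6
3 →τ 2 →σ 4
4 →τ 6 →σ 2
5 →τ 1 →σ 5
6 →τ 5 →σ 1

σ∘τ = [3 6 4 2 5 1]


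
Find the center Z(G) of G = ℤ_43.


Z(G) = {g ∈ G | gx = xg for all x ∈ G}
ℤ_43 is abelian, so Z(G) = G

Z(ℤ_43) = ℤ_43


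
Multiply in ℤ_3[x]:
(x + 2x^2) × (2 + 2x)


Expand and collect like terms; reduce coefficients mod 3:
x^0: 0·2 = 0 ≡ 0 (mod 3)
x^1: 0·2 + 1·2 = 2 ≡ 2 (mod 3)
x^2: 1·2 + 2·2 = 6 ≡ 0 (mod 3)
x^3: 2·2 = 4 ≡ 1 (mod 3)
Result: 2x + x^3

f · g = 2x + x^3


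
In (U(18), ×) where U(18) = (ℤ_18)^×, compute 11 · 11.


Operation: multiplication mod 18
11 · 11 = (a × b) mod 18 with a = 11, b = 11

11 · 11 = 13


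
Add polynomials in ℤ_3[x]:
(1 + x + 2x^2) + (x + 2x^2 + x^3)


Add coefficients mod 3:
x^0: 1 + 0 = 1 (mod 3)
x^1: 1 + 1 = 2 (mod 3)
x^2: 2 + 2 = 1 (mod 3)
x^3: 0 + 1 = 1 (mod 3)
Result: 1 + 2x + x^2 + x^3

f + g = 1 + 2x + x^2 + x^3


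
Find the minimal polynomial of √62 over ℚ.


√62 satisfies x² - 62 = 0, irreducible over ℚ since 62 is squarefree

Minimal polynomial: x² - 62


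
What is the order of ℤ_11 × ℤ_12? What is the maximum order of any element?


|ℤ_11 × ℤ_12| = 11 × 12 = 132
Max element order = lcm(11,12) = 132
Cyclic? Yes (gcd=1)

|ℤ_11×ℤ_12| = 132, max element order = 132


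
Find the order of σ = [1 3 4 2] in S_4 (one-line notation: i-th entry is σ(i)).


Cycle decomposition: (2 3 4)
Cycle lengths: 3
Order = lcm(3) = 3

ord(σ) = 3


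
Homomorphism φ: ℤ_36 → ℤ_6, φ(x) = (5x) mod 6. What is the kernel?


Kernel = preimage of identity
ker(φ) = {x ∈ ℤ_36 : 5x ≡ 0 (mod 6)}. Since 6 | 36, φ is well-defined. The kernel is the cyclic subgroup ⟨6⟩ of ℤ_36 (order 6), i.e. {0, 6, 12, 18, 24, 30}

ker(φ) = {0, 6, 12, 18, 24, 30}


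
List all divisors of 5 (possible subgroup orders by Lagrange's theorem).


Lagrange's theorem: |H| divides |G|
|G| = 5
Divisors of 5: 1, 5

Possible subgroup orders: {1, 5}


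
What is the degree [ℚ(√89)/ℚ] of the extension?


√89 has minimal polynomial x² - 89 (irreducible over ℚ since 89 is squarefree)

[ℚ(√89)/ℚ] = 2


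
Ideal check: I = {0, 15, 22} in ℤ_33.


Check ideal conditions for I = {0, 15, 22} in ℤ_33:
(1) I is an additive subgroup? No
(2) For r ∈ ℤ_33 and a ∈ I: r·a ∈ I? No  [counterexample: r=2, a=15, r·a mod 33 = 30 ∉ I]

No, I is not an ideal of ℤ_33


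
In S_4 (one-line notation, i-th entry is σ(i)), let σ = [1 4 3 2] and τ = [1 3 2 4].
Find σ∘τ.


σ∘τ: apply τ first, then σ
1 →τ 1 →σ 1
2 →τ 3 →σ 3
3 →τ 2 →σ 4
4 →τ 4 →σ 2

σ∘τ = [1 3 4 2]


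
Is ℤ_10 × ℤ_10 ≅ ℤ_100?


Comparing ℤ_10 × ℤ_10 and ℤ_100:
gcd(10,10) = 10 ≠ 1. Max element order in ℤ_10×ℤ_10 is lcm(10,10) = 10 < 100, so it has no element of order 100

No, ℤ_10 × ℤ_10 ≇ ℤ_100


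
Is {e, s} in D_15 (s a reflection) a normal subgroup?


H = {e, s} in D_15 (s a reflection)
r·s·r⁻¹ = sr⁻² ≠ s for n ≥ 3, so {e, s} is not closed under conjugation

No, not a normal subgroup


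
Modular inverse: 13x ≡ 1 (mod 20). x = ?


Use the extended Euclidean algorithm to write 1 = 13·s + 20·t; then s mod 20 is the inverse.
Euclidean algorithm:
  13 = 0·20 + 13
  20 = 1·13 + 7
  13 = 1·7 + 6
  7 = 1·6 + 1
  6 = 6·1 + 0
gcd(13,20) = 1
Back-substitution gives: 13·(-3) + 20·(2) = 1
So 13⁻¹ ≡ -3 ≡ 17 (mod 20)
Check: 13 × 17 = 221 ≡ 1 (mod 20) ✓

13⁻¹ ≡ 17 (mod 20)


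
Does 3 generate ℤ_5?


g generates ℤ_n iff gcd(g, n) = 1
gcd(3, 5) = 1
Since gcd = 1, 3 is a generator.

Yes, 3 generates ℤ_5


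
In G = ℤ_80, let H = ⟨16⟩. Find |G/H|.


|⟨16⟩| = n / gcd(16, 80) = 80 / 16 = 5
H is normal (ℤ_80 is abelian).
|G/H| = |G| / |H| = 80 / 5 = 16

|G/H| = 16


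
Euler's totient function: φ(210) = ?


Factor n: 210 = 2 × 3 × 5 × 7
φ(n) = n · ∏(1 - 1/p) over distinct primes p | n
φ(210) = 210 · (1 - 1/2) · (1 - 1/3) · (1 - 1/5) · (1 - 1/7) = 48

φ(210) = 48


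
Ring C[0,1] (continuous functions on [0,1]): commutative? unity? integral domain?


pointwise +,× is commutative with unity (constant 1); but bump functions with disjoint support multiply to 0 — zero divisors, so not an integral domain
Commutative: Yes
Integral domain: No
Has unity: Yes

C[0,1] (continuous functions on [0,1]): Commutative=Yes, Unity=Yes


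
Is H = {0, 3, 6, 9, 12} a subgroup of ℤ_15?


Subgroup test for H = {0, 3, 6, 9, 12} in (ℤ_15, +):
(1) 0 ∈ H? Yes
(2) Closure: for all a,b ∈ H, (a+b) mod 15 ∈ H? Yes
(3) Inverses: for all a ∈ H, -a mod 15 ∈ H? Yes

Yes, H is a subgroup of ℤ_15


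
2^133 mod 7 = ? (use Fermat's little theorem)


Fermat's little theorem: if p is prime and gcd(a,p)=1, then a^(p-1) ≡ 1 (mod p)
p = 7 is prime, gcd(2,7) = 1
Reduce exponent: 133 mod 6 = 1
So 2^133 ≡ 2^1 (mod 7)
2^1 mod 7 = 2

2^133 ≡ 2 (mod 7)


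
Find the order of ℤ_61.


ℤ_n has n elements.

|ℤ_61| = 61


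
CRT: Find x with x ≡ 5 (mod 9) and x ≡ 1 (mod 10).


m₁ = 9, m₂ = 10, gcd = 1, so CRT applies. M = m₁·m₂ = 90
Let M₁ = M/m₁ = 10, M₂ = M/m₂ = 9
Find y₁ ≡ M₁⁻¹ (mod m₁): 10⁻¹ ≡ 1 (mod 9)
Find y₂ ≡ M₂⁻¹ (mod m₂): 9⁻¹ ≡ 9 (mod 10)
x = a₁·M₁·y₁ + a₂·M₂·y₂ = 5·10·1 + 1·9·9 = 131
Reduce mod 90: x ≡ 41
Check: 41 mod 9 = 5 ✓, 41 mod 10 = 1 ✓

x ≡ 41 (mod 90)


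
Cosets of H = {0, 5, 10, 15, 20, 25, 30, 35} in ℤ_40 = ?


H = {0, 5, 10, 15, 20, 25, 30, 35}, |H| = 8
Number of cosets = |G|/|H| = 40/8 = 5
0 + H = {0, 5, 10, 15, 20, 25, 30, 35}
1 + H = {1, 6, 11, 16, 21, 26, 31, 36}
2 + H = {2, 7, 12, 17, 22, 27, 32, 37}
3 + H = {3, 8, 13, 18, 23, 28, 33, 38}
4 + H = {4, 9, 14, 19, 24, 29, 34, 39}

Cosets: 0+H={0,5,10,15,20,25,30,35}; 1+H={1,6,11,16,21,26,31,36}; 2+H={2,7,12,17,22,27,32,37}; 3+H={3,8,13,18,23,28,33,38}; 4+H={4,9,14,19,24,29,34,39}


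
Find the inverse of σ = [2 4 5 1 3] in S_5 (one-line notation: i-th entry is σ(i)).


To find σ⁻¹, swap domain and range:
σ(1) = 2 → σ⁻¹(2) = 1
σ(2) = 4 → σ⁻¹(4) = 2
σ(3) = 5 → σ⁻¹(5) = 3
σ(4) = 1 → σ⁻¹(1) = 4
σ(5) = 3 → σ⁻¹(3) = 5

σ⁻¹ = [4 1 5 2 3]


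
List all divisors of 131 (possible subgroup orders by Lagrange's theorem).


Lagrange's theorem: |H| divides |G|
|G| = 131
Divisors of 131: 1, 131

Possible subgroup orders: {1, 131}


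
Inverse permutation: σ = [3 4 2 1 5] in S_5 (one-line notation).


To find σ⁻¹, swap domain and range:
σ(1) = 3 → σ⁻¹(3) = 1
σ(2) = 4 → σ⁻¹(4) = 2
σ(3) = 2 → σ⁻¹(2) = 3
σ(4) = 1 → σ⁻¹(1) = 4
σ(5) = 5 → σ⁻¹(5) = 5

σ⁻¹ = [4 3 1 2 5]


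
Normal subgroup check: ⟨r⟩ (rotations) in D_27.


H = ⟨r⟩ (rotations) in D_27
The rotation subgroup ⟨r⟩ has index 2 in D_27, so it is normal

Yes, normal subgroup


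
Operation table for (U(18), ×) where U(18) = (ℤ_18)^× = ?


Elements: {1, 5, 7, 11, 13, 17}
Operation: multiplication mod 18
Entry (a, b) = (a × b) mod 18

Cayley table:
   |  1 |  5 |  7 | 11 | 13 | 17
 1 |  1 |  5 |  7 | 11 | 13 | 17
 5 |  5 |  7 | 17 |  1 | 11 | 13
 7 |  7 | 17 | 13 |  5 |  1 | 11
11 | 11 |  1 |  5 | 13 | 17 |  7
13 | 13 | 11 |  1 | 17 |  7 |  5
17 | 17 | 13 | 11 |  7 |  5 |  1


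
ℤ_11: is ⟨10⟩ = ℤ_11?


g generates ℤ_n iff gcd(g, n) = 1
gcd(10, 11) = 1
Since gcd = 1, 10 is a generator.

Yes, 10 generates ℤ_11


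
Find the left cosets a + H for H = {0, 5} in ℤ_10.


H = {0, 5}, |H| = 2
Number of cosets = |G|/|H| = 10/2 = 5
0 + H = {0, 5}
1 + H = {1, 6}
2 + H = {2, 7}
3 + H = {3, 8}
4 + H = {4, 9}

Cosets: 0+H={0,5}; 1+H={1,6}; 2+H={2,7}; 3+H={3,8}; 4+H={4,9}


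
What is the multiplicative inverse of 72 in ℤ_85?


Use the extended Euclidean algorithm to write 1 = 72·s + 85·t; then s mod 85 is the inverse.
Euclidean algorithm:
  72 = 0·85 + 72
  85 = 1·72 + 13
  72 = 5·13 + 7
  13 = 1·7 + 6
  7 = 1·6 + 1
  6 = 6·1 + 0
gcd(72,85) = 1
Back-substitution gives: 72·(13) + 85·(-11) = 1
So 72⁻¹ ≡ 13 ≡ 13 (mod 85)
Check: 72 × 13 = 936 ≡ 1 (mod 85) ✓

72⁻¹ ≡ 13 (mod 85)


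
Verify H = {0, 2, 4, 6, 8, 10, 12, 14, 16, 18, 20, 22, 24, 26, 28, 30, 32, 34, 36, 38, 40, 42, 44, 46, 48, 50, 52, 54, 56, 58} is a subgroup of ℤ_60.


Subgroup test for H = {0, 2, 4, 6, 8, 10, 12, 14, 16, 18, 20, 22, 24, 26, 28, 30, 32, 34, 36, 38, 40, 42, 44, 46, 48, 50, 52, 54, 56, 58} in (ℤ_60, +):
(1) 0 ∈ H? Yes
(2) Closure: for all a,b ∈ H, (a+b) mod 60 ∈ H? Yes
(3) Inverses: for all a ∈ H, -a mod 60 ∈ H? Yes

Yes, H is a subgroup of ℤ_60


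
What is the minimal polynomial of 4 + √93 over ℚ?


Let α = 4 + √93. Then α - 4 = √93, so (α - 4)² = 93, giving α² - 8α - 77 = 0. Degree 2 and α ∉ ℚ, so this is the minimal polynomial.

Minimal polynomial: x² - 8x - 77


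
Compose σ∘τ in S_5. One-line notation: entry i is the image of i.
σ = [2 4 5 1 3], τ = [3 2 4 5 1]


σ∘τ: apply τ first, then σ
1 →τ 3 →σ 5
2 →τ 2 →σ 4
3 →τ 4 →σ 1
4 →τ 5 →σ 3
5 →τ 1 →σ 2

σ∘τ = [5 4 1 3 2]


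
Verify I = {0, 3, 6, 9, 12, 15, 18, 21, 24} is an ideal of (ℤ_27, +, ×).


Check ideal conditions for I = {0, 3, 6, 9, 12, 15, 18, 21, 24} in ℤ_27:
(1) I is an additive subgroup? Yes
(2) For r ∈ ℤ_27 and a ∈ I: r·a ∈ I? Yes

Yes, I is an ideal of ℤ_27


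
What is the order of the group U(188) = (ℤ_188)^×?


U(n) is the group of units mod n; |U(n)| = φ(n)
|U(188)| = φ(188) = 92

|U(188) = (ℤ_188)^×| = 92


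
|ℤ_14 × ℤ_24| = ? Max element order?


|ℤ_14 × ℤ_24| = 14 × 24 = 336
Max element order = lcm(14,24) = 168
Cyclic? No (gcd=2)

|ℤ_14×ℤ_24| = 336, max element order = 168


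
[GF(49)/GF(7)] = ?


GF(49) = GF(7^2), so the extension degree is 2

[GF(49)/GF(7)] = 2


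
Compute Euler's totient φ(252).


Factor n: 252 = 2^2 × 3^2 × 7
φ(n) = n · ∏(1 - 1/p) over distinct primes p | n
φ(252) = 252 · (1 - 1/2) · (1 - 1/3) · (1 - 1/7) = 72

φ(252) = 72


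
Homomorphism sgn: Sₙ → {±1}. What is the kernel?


Kernel = preimage of identity
ker(sgn) = even permutations = Aₙ

ker(sgn) = Aₙ


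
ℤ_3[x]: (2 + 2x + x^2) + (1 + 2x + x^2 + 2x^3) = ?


Add coefficients mod 3:
x^0: 2 + 1 = 0 (mod 3)
x^1: 2 + 2 = 1 (mod 3)
x^2: 1 + 1 = 2 (mod 3)
x^3: 0 + 2 = 2 (mod 3)
Result: x + 2x^2 + 2x^3

f + g = x + 2x^2 + 2x^3


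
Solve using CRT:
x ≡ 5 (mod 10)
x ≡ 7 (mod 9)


m₁ = 10, m₂ = 9, gcd = 1, so CRT applies. M = m₁·m₂ = 90
Let M₁ = M/m₁ = 9, M₂ = M/m₂ = 10
Find y₁ ≡ M₁⁻¹ (mod m₁): 9⁻¹ ≡ 9 (mod 10)
Find y₂ ≡ M₂⁻¹ (mod m₂): 10⁻¹ ≡ 1 (mod 9)
x = a₁·M₁·y₁ + a₂·M₂·y₂ = 5·9·9 + 7·10·1 = 475
Reduce mod 90: x ≡ 25
Check: 25 mod 10 = 5 ✓, 25 mod 9 = 7 ✓

x ≡ 25 (mod 90)


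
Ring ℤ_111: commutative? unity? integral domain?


ℤ_111 is a commutative ring with unity 1; 111 = 3×37 is composite, so 3·37 ≡ 0 gives zero divisors (not an integral domain)
Commutative: Yes
Integral domain: No
Has unity: Yes

ℤ_111: Commutative=Yes, Unity=Yes


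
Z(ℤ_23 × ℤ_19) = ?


Z(G) = {g ∈ G | gx = xg for all x ∈ G}
Direct product of abelian groups is abelian, so Z(G) = G

Z(ℤ_23 × ℤ_19) = ℤ_23 × ℤ_19


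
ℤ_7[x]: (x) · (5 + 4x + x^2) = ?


Expand and collect like terms; reduce coefficients mod 7:
x^0: 0·5 = 0 ≡ 0 (mod 7)
x^1: 0·4 + 1·5 = 5 ≡ 5 (mod 7)
x^2: 0·1 + 1·4 = 4 ≡ 4 (mod 7)
x^3: 1·1 = 1 ≡ 1 (mod 7)
Result: 5x + 4x^2 + x^3

f · g = 5x + 4x^2 + x^3


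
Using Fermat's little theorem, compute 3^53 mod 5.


Fermat's little theorem: if p is prime and gcd(a,p)=1, then a^(p-1) ≡ 1 (mod p)
p = 5 is prime, gcd(3,5) = 1
Reduce exponent: 53 mod 4 = 1
So 3^53 ≡ 3^1 (mod 5)
3^1 mod 5 = 3

3^53 ≡ 3 (mod 5)


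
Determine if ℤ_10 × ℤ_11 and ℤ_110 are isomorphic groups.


Comparing ℤ_10 × ℤ_11 and ℤ_110:
gcd(10,11) = 1, so ℤ_10 × ℤ_11 ≅ ℤ_110 (CRT)

Yes, ℤ_10 × ℤ_11 ≅ ℤ_110


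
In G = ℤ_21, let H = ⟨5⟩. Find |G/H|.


|⟨5⟩| = n / gcd(5, 21) = 21 / 1 = 21
H is normal (ℤ_21 is abelian).
|G/H| = |G| / |H| = 21 / 21 = 1

|G/H| = 1


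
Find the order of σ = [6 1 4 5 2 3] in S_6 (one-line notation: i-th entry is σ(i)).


Cycle decomposition: (1 6 3 4 5 2)
Cycle lengths: 6
Order = lcm(6) = 6

ord(σ) = 6


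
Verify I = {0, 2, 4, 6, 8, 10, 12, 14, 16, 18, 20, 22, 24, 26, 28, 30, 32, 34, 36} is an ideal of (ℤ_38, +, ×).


Check ideal conditions for I = {0, 2, 4, 6, 8, 10, 12, 14, 16, 18, 20, 22, 24, 26, 28, 30, 32, 34, 36} in ℤ_38:
(1) I is an additive subgroup? Yes
(2) For r ∈ ℤ_38 and a ∈ I: r·a ∈ I? Yes

Yes, I is an ideal of ℤ_38


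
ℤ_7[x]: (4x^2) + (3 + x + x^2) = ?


Add coefficients mod 7:
x^0: 0 + 3 = 3 (mod 7)
x^1: 0 + 1 = 1 (mod 7)
x^2: 4 + 1 = 5 (mod 7)
Result: 3 + x + 5x^2

f + g = 3 + x + 5x^2


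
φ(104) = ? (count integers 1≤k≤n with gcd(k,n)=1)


Factor n: 104 = 2^3 × 13
φ(n) = n · ∏(1 - 1/p) over distinct primes p | n
φ(104) = 104 · (1 - 1/2) · (1 - 1/13) = 48

φ(104) = 48


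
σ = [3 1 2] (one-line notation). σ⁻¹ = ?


To find σ⁻¹, swap domain and range:
σ(1) = 3 → σ⁻¹(3) = 1
σ(2) = 1 → σ⁻¹(1) = 2
σ(3) = 2 → σ⁻¹(2) = 3

σ⁻¹ = [2 3 1]


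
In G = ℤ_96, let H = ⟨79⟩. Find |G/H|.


|⟨79⟩| = n / gcd(79, 96) = 96 / 1 = 96
H is normal (ℤ_96 is abelian).
|G/H| = |G| / |H| = 96 / 96 = 1

|G/H| = 1


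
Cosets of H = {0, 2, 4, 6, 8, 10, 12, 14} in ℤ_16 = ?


H = {0, 2, 4, 6, 8, 10, 12, 14}, |H| = 8
Number of cosets = |G|/|H| = 16/8 = 2
0 + H = {0, 2, 4, 6, 8, 10, 12, 14}
1 + H = {1, 3, 5, 7, 9, 11, 13, 15}

Cosets: 0+H={0,2,4,6,8,10,12,14}; 1+H={1,3,5,7,9,11,13,15}


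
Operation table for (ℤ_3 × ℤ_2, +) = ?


Elements: {(0,0), (0,1), (1,0), (1,1), (2,0), (2,1)}
Operation: componentwise addition mod (3, 2)
Entry (a, b) = ((a₁+b₁) mod 3, (a₂+b₂) mod 2)

Cayley table:
      | (0,0) | (0,1) | (1,0) | (1,1) | (2,0) | (2,1)
(0,0) | (0,0) | (0,1) | (1,0) | (1,1) | (2,0) | (2,1)
(0,1) | (0,1) | (0,0) | (1,1) | (1,0) | (2,1) | (2,0)
(1,0) | (1,0) | (1,1) | (2,0) | (2,1) | (0,0) | (0,1)
(1,1) | (1,1) | (1,0) | (2,1) | (2,0) | (0,1) | (0,0)
(2,0) | (2,0) | (2,1) | (0,0) | (0,1) | (1,0) | (1,1)
(2,1) | (2,1) | (2,0) | (0,1) | (0,0) | (1,1) | (1,0)


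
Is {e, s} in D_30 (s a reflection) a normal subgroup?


H = {e, s} in D_30 (s a reflection)
r·s·r⁻¹ = sr⁻² ≠ s for n ≥ 3, so {e, s} is not closed under conjugation

No, not a normal subgroup


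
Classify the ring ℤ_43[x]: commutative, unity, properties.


ℤ_43 is a field (n prime), so ℤ_43[x] is a commutative integral domain with unity
Commutative: Yes
Integral domain: Yes
Has unity: Yes

ℤ_43[x]: Commutative=Yes, Unity=Yes


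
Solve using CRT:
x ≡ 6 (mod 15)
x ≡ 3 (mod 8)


m₁ = 15, m₂ = 8, gcd = 1, so CRT applies. M = m₁·m₂ = 120
Let M₁ = M/m₁ = 8, M₂ = M/m₂ = 15
Find y₁ ≡ M₁⁻¹ (mod m₁): 8⁻¹ ≡ 2 (mod 15)
Find y₂ ≡ M₂⁻¹ (mod m₂): 15⁻¹ ≡ 7 (mod 8)
x = a₁·M₁·y₁ + a₂·M₂·y₂ = 6·8·2 + 3·15·7 = 411
Reduce mod 120: x ≡ 51
Check: 51 mod 15 = 6 ✓, 51 mod 8 = 3 ✓

x ≡ 51 (mod 120)


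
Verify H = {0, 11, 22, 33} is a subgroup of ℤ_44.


Subgroup test for H = {0, 11, 22, 33} in (ℤ_44, +):
(1) 0 ∈ H? Yes
(2) Closure: for all a,b ∈ H, (a+b) mod 44 ∈ H? Yes
(3) Inverses: for all a ∈ H, -a mod 44 ∈ H? Yes

Yes, H is a subgroup of ℤ_44


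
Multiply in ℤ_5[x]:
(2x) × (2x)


Expand and collect like terms; reduce coefficients mod 5:
x^0: 0·0 = 0 ≡ 0 (mod 5)
x^1: 0·2 + 2·0 = 0 ≡ 0 (mod 5)
x^2: 2·2 = 4 ≡ 4 (mod 5)
Result: 4x^2

f · g = 4x^2


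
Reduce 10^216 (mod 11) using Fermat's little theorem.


Fermat's little theorem: if p is prime and gcd(a,p)=1, then a^(p-1) ≡ 1 (mod p)
p = 11 is prime, gcd(10,11) = 1
Reduce exponent: 216 mod 10 = 6
So 10^216 ≡ 10^6 (mod 11)
10^6 mod 11 = 1

10^216 ≡ 1 (mod 11)


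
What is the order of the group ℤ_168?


ℤ_n has n elements.

|ℤ_168| = 168


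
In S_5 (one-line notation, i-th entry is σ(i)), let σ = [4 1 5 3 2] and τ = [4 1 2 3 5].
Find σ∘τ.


σ∘τ: apply τ first, then σ
1 →τ 4 →σ 3
2 →τ 1 →σ 4
3 →τ 2 →σ 1
4 →τ 3 →σ 5
5 →τ 5 →σ 2

σ∘τ = [3 4 1 5 2]


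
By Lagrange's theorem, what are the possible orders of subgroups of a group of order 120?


Lagrange's theorem: |H| divides |G|
|G| = 120
Divisors of 120: 1, 2, 3, 4, 5, 6, 8, 10, 12, 15, 20, 24, 30, 40, 60, 120

Possible subgroup orders: {1, 2, 3, 4, 5, 6, 8, 10, 12, 15, 20, 24, 30, 40, 60, 120}


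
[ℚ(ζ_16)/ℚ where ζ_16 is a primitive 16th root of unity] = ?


[ℚ(ζ_n):ℚ] = deg Φ_n(x) = φ(n). Here φ(16) = 8

[ℚ(ζ_16)/ℚ where ζ_16 is a primitive 16th root of unity] = 8


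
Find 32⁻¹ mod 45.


Use the extended Euclidean algorithm to write 1 = 32·s + 45·t; then s mod 45 is the inverse.
Euclidean algorithm:
  32 = 0·45 + 32
  45 = 1·32 + 13
  32 = 2·13 + 6
  13 = 2·6 + 1
  6 = 6·1 + 0
gcd(32,45) = 1
Back-substitution gives: 32·(-7) + 45·(5) = 1
So 32⁻¹ ≡ -7 ≡ 38 (mod 45)
Check: 32 × 38 = 1216 ≡ 1 (mod 45) ✓

32⁻¹ ≡ 38 (mod 45)


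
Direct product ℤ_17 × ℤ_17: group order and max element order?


|ℤ_17 × ℤ_17| = 17 × 17 = 289
Max element order = lcm(17,17) = 17
Cyclic? No (gcd=17)

|ℤ_17×ℤ_17| = 289, max element order = 17


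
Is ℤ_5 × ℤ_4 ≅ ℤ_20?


Comparing ℤ_5 × ℤ_4 and ℤ_20:
gcd(5,4) = 1, so ℤ_5 × ℤ_4 ≅ ℤ_20 (CRT)

Yes, ℤ_5 × ℤ_4 ≅ ℤ_20


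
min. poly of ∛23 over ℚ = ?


∛23 satisfies x³ - 23 = 0, irreducible over ℚ (no rational root; 23 is not a perfect cube)

Minimal polynomial: x³ - 23


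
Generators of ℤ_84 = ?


g generates ℤ_n iff gcd(g,n) = 1
Prime factors of 84: 2, 3, 7
Generators are g ∈ {1,...,83} not divisible by any of these primes.
Generators: {1, 5, 11, 13, 17, 19, 23, 25, 29, 31, 37, 41, 43, 47, 53, 55, 59, 61, 65, 67, 71, 73, 79, 83}
Number of generators = φ(84) = 24

Generators of ℤ_84 = {1, 5, 11, 13, 17, 19, 23, 25, 29, 31, 37, 41, 43, 47, 53, 55, 59, 61, 65, 67, 71, 73, 79, 83}


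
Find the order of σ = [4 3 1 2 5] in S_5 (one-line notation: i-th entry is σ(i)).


Cycle decomposition: (1 4 2 3)
Cycle lengths: 4
Order = lcm(4) = 4

ord(σ) = 4


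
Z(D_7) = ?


Z(G) = {g ∈ G | gx = xg for all x ∈ G}
For odd n, Z(D_n) = {e}: no nontrivial rotation commutes with all reflections

Z(D_7) = {e}


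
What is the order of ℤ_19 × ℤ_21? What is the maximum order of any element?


|ℤ_19 × ℤ_21| = 19 × 21 = 399
Max element order = lcm(19,21) = 399
Cyclic? Yes (gcd=1)

|ℤ_19×ℤ_21| = 399, max element order = 399


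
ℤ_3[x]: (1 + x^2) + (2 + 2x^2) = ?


Add coefficients mod 3:
x^0: 1 + 2 = 0 (mod 3)
x^1: 0 + 0 = 0 (mod 3)
x^2: 1 + 2 = 0 (mod 3)
Result: 0

f + g = 0


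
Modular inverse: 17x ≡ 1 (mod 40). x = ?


Use the extended Euclidean algorithm to write 1 = 17·s + 40·t; then s mod 40 is the inverse.
Euclidean algorithm:
  17 = 0·40 + 17
  40 = 2·17 + 6
  17 = 2·6 + 5
  6 = 1·5 + 1
  5 = 5·1 + 0
gcd(17,40) = 1
Back-substitution gives: 17·(-7) + 40·(3) = 1
So 17⁻¹ ≡ -7 ≡ 33 (mod 40)
Check: 17 × 33 = 561 ≡ 1 (mod 40) ✓

17⁻¹ ≡ 33 (mod 40)


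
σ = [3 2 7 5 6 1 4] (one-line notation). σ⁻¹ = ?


To find σ⁻¹, swap domain and range:
σ(1) = 3 → σ⁻¹(3) = 1
σ(2) = 2 → σ⁻¹(2) = 2
σ(3) = 7 → σ⁻¹(7) = 3
σ(4) = 5 → σ⁻¹(5) = 4
σ(5) = 6 → σ⁻¹(6) = 5
σ(6) = 1 → σ⁻¹(1) = 6
σ(7) = 4 → σ⁻¹(4) = 7

σ⁻¹ = [6 2 1 7 4 5 3]


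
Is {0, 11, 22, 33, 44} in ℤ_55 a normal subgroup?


H = {0, 11, 22, 33, 44} in ℤ_55
ℤ_55 is abelian; every subgroup of an abelian group is normal

Yes, normal subgroup


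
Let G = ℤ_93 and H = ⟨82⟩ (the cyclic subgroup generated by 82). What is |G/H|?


|⟨82⟩| = n / gcd(82, 93) = 93 / 1 = 93
H is normal (ℤ_93 is abelian).
|G/H| = |G| / |H| = 93 / 93 = 1

|G/H| = 1


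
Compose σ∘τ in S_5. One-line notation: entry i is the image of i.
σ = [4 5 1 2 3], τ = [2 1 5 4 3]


σ∘τ: apply τ first, then σ
1 →τ 2 →σ 5
2 →τ 1 →σ 4
3 →τ 5 →σ 3
4 →τ 4 →σ 2
5 →τ 3 →σ 1

σ∘τ = [5 4 3 2 1]


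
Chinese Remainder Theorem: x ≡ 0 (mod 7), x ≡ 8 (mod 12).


m₁ = 7, m₂ = 12, gcd = 1, so CRT applies. M = m₁·m₂ = 84
Let M₁ = M/m₁ = 12, M₂ = M/m₂ = 7
Find y₁ ≡ M₁⁻¹ (mod m₁): 12⁻¹ ≡ 3 (mod 7)
Find y₂ ≡ M₂⁻¹ (mod m₂): 7⁻¹ ≡ 7 (mod 12)
x = a₁·M₁·y₁ + a₂·M₂·y₂ = 0·12·3 + 8·7·7 = 392
Reduce mod 84: x ≡ 56
Check: 56 mod 7 = 0 ✓, 56 mod 12 = 8 ✓

x ≡ 56 (mod 84)


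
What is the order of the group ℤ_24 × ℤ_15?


|A × B| = |A| · |B|
|ℤ_24 × ℤ_15| = 24 × 15 = 360

|ℤ_24 × ℤ_15| = 360


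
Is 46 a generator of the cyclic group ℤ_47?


g generates ℤ_n iff gcd(g, n) = 1
gcd(46, 47) = 1
Since gcd = 1, 46 is a generator.

Yes, 46 generates ℤ_47


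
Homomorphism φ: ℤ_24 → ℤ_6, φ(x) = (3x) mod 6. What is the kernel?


Kernel = preimage of identity
ker(φ) = {x ∈ ℤ_24 : 3x ≡ 0 (mod 6)}. Since 6 | 24, φ is well-defined. The kernel is the cyclic subgroup ⟨2⟩ of ℤ_24 (order 12), i.e. {0, 2, 4, 6, 8, 10, 12, 14, 16, 18, 20, 22}

ker(φ) = {0, 2, 4, 6, 8, 10, 12, 14, 16, 18, 20, 22}


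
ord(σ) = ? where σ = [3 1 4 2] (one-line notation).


Cycle decomposition: (1 3 4 2)
Cycle lengths: 4
Order = lcm(4) = 4

ord(σ) = 4


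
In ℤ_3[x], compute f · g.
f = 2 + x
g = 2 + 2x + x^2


Expand and collect like terms; reduce coefficients mod 3:
x^0: 2·2 = 4 ≡ 1 (mod 3)
x^1: 2·2 + 1·2 = 6 ≡ 0 (mod 3)
x^2: 2·1 + 1·2 = 4 ≡ 1 (mod 3)
x^3: 1·1 = 1 ≡ 1 (mod 3)
Result: 1 + x^2 + x^3

f · g = 1 + x^2 + x^3


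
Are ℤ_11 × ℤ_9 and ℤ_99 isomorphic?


Comparing ℤ_11 × ℤ_9 and ℤ_99:
gcd(11,9) = 1, so ℤ_11 × ℤ_9 ≅ ℤ_99 (CRT)

Yes, ℤ_11 × ℤ_9 ≅ ℤ_99


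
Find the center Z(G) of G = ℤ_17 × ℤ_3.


Z(G) = {g ∈ G | gx = xg for all x ∈ G}
Direct product of abelian groups is abelian, so Z(G) = G

Z(ℤ_17 × ℤ_3) = ℤ_17 × ℤ_3


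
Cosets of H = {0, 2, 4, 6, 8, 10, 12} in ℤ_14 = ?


H = {0, 2, 4, 6, 8, 10, 12}, |H| = 7
Number of cosets = |G|/|H| = 14/7 = 2
0 + H = {0, 2, 4, 6, 8, 10, 12}
1 + H = {1, 3, 5, 7, 9, 11, 13}

Cosets: 0+H={0,2,4,6,8,10,12}; 1+H={1,3,5,7,9,11,13}


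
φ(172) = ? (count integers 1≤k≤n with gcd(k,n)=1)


Factor n: 172 = 2^2 × 43
φ(n) = n · ∏(1 - 1/p) over distinct primes p | n
φ(172) = 172 · (1 - 1/2) · (1 - 1/43) = 84

φ(172) = 84


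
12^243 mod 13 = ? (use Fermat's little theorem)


Fermat's little theorem: if p is prime and gcd(a,p)=1, then a^(p-1) ≡ 1 (mod p)
p = 13 is prime, gcd(12,13) = 1
Reduce exponent: 243 mod 12 = 3
So 12^243 ≡ 12^3 (mod 13)
12^3 mod 13 = 12

12^243 ≡ 12 (mod 13)


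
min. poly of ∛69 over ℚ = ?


∛69 satisfies x³ - 69 = 0, irreducible over ℚ (no rational root; 69 is not a perfect cube)

Minimal polynomial: x³ - 69


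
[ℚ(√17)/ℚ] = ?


√17 has minimal polynomial x² - 17 (irreducible over ℚ since 17 is squarefree)

[ℚ(√17)/ℚ] = 2


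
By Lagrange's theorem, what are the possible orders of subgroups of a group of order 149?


Lagrange's theorem: |H| divides |G|
|G| = 149
Divisors of 149: 1, 149

Possible subgroup orders: {1, 149}


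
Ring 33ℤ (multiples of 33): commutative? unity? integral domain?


33ℤ is a commutative ring under +,× but has no multiplicative identity (1 ∉ 33ℤ); it has no zero divisors, but without unity it is not an integral domain
Commutative: Yes
Integral domain: No
Has unity: No

33ℤ (multiples of 33): Commutative=Yes, Unity=No


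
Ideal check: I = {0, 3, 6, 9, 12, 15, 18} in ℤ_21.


Check ideal conditions for I = {0, 3, 6, 9, 12, 15, 18} in ℤ_21:
(1) I is an additive subgroup? Yes
(2) For r ∈ ℤ_21 and a ∈ I: r·a ∈ I? Yes

Yes, I is an ideal of ℤ_21


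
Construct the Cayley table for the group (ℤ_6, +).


Elements: {0, 1, 2, 3, 4, 5}
Operation: addition mod 6
Entry (a, b) = (a + b) mod 6

Cayley table:
  | 0 | 1 | 2 | 3 | 4 | 5
0 | 0 | 1 | 2 | 3 | 4 | 5
1 | 1 | 2 | 3 | 4 | 5 | 0
2 | 2 | 3 | 4 | 5 | 0 | 1
3 | 3 | 4 | 5 | 0 | 1 | 2
4 | 4 | 5 | 0 | 1 | 2 | 3
5 | 5 | 0 | 1 | 2 | 3 | 4


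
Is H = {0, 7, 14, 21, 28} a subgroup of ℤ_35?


Subgroup test for H = {0, 7, 14, 21, 28} in (ℤ_35, +):
(1) 0 ∈ H? Yes
(2) Closure: for all a,b ∈ H, (a+b) mod 35 ∈ H? Yes
(3) Inverses: for all a ∈ H, -a mod 35 ∈ H? Yes

Yes, H is a subgroup of ℤ_35


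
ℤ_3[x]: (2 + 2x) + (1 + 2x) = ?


Add coefficients mod 3:
x^0: 2 + 1 = 0 (mod 3)
x^1: 2 + 2 = 1 (mod 3)
Result: x

f + g = x


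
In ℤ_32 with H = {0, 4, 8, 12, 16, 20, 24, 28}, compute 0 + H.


0 + H = {0 + h (mod 32) : h ∈ H}
0+0=0, 0+4=4, 0+8=8, 0+12=12, 0+16=16, 0+20=20, 0+24=24, 0+28=28

0 + H = {0, 4, 8, 12, 16, 20, 24, 28}


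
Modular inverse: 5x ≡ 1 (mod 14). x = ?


Use the extended Euclidean algorithm to write 1 = 5·s + 14·t; then s mod 14 is the inverse.
Euclidean algorithm:
  5 = 0·14 + 5
  14 = 2·5 + 4
  5 = 1·4 + 1
  4 = 4·1 + 0
gcd(5,14) = 1
Back-substitution gives: 5·(3) + 14·(-1) = 1
So 5⁻¹ ≡ 3 ≡ 3 (mod 14)
Check: 5 × 3 = 15 ≡ 1 (mod 14) ✓

5⁻¹ ≡ 3 (mod 14)


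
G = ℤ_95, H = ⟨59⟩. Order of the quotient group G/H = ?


|⟨59⟩| = n / gcd(59, 95) = 95 / 1 = 95
H is normal (ℤ_95 is abelian).
|G/H| = |G| / |H| = 95 / 95 = 1

|G/H| = 1


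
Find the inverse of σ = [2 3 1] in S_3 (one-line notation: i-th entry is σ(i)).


To find σ⁻¹, swap domain and range:
σ(1) = 2 → σ⁻¹(2) = 1
σ(2) = 3 → σ⁻¹(3) = 2
σ(3) = 1 → σ⁻¹(1) = 3

σ⁻¹ = [3 1 2]


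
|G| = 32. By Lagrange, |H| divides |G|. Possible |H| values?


Lagrange's theorem: |H| divides |G|
|G| = 32
Divisors of 32: 1, 2, 4, 8, 16, 32

Possible subgroup orders: {1, 2, 4, 8, 16, 32}


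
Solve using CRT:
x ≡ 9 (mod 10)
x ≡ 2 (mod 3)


m₁ = 10, m₂ = 3, gcd = 1, so CRT applies. M = m₁·m₂ = 30
Let M₁ = M/m₁ = 3, M₂ = M/m₂ = 10
Find y₁ ≡ M₁⁻¹ (mod m₁): 3⁻¹ ≡ 7 (mod 10)
Find y₂ ≡ M₂⁻¹ (mod m₂): 10⁻¹ ≡ 1 (mod 3)
x = a₁·M₁·y₁ + a₂·M₂·y₂ = 9·3·7 + 2·10·1 = 209
Reduce mod 30: x ≡ 29
Check: 29 mod 10 = 9 ✓, 29 mod 3 = 2 ✓

x ≡ 29 (mod 30)


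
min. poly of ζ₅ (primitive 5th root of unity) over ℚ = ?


ζ₅ is a root of Φ₅(x) = x⁴ + x³ + x² + x + 1, irreducible over ℚ

Minimal polynomial: x⁴ + x³ + x² + x + 1


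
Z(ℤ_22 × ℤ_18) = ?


Z(G) = {g ∈ G | gx = xg for all x ∈ G}
Direct product of abelian groups is abelian, so Z(G) = G

Z(ℤ_22 × ℤ_18) = ℤ_22 × ℤ_18


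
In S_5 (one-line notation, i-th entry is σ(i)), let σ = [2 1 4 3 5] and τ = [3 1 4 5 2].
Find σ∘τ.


σ∘τ: apply τ first, then σ
1 →τ 3 →σ 4
2 →τ 1 →σ 2
3 →τ 4 →σ 3
4 →τ 5 →σ 5
5 →τ 2 →σ 1

σ∘τ = [4 2 3 5 1]


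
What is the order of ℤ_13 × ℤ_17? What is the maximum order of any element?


|ℤ_13 × ℤ_17| = 13 × 17 = 221
Max element order = lcm(13,17) = 221
Cyclic? Yes (gcd=1)

|ℤ_13×ℤ_17| = 221, max element order = 221


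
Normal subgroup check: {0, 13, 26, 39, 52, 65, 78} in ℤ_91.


H = {0, 13, 26, 39, 52, 65, 78} in ℤ_91
ℤ_91 is abelian; every subgroup of an abelian group is normal

Yes, normal subgroup


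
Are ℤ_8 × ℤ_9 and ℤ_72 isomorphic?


Comparing ℤ_8 × ℤ_9 and ℤ_72:
gcd(8,9) = 1, so ℤ_8 × ℤ_9 ≅ ℤ_72 (CRT)

Yes, ℤ_8 × ℤ_9 ≅ ℤ_72


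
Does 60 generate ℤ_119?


g generates ℤ_n iff gcd(g, n) = 1
gcd(60, 119) = 1
Since gcd = 1, 60 is a generator.

Yes, 60 generates ℤ_119


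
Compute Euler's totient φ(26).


φ(n) = count of k ∈ {1,...,n} with gcd(k,n)=1
Coprimes to 26: {1, 3, 5, 7, 9, 11, 15, 17, 19, 21, 23, 25}
Count: 12

φ(26) = 12


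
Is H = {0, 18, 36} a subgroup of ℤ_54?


Subgroup test for H = {0, 18, 36} in (ℤ_54, +):
(1) 0 ∈ H? Yes
(2) Closure: for all a,b ∈ H, (a+b) mod 54 ∈ H? Yes
(3) Inverses: for all a ∈ H, -a mod 54 ∈ H? Yes

Yes, H is a subgroup of ℤ_54


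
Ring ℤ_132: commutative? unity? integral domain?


ℤ_132 is a commutative ring with unity 1; 132 = 2×66 is composite, so 2·66 ≡ 0 gives zero divisors (not an integral domain)
Commutative: Yes
Integral domain: No
Has unity: Yes

ℤ_132: Commutative=Yes, Unity=Yes


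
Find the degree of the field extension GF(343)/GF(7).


GF(343) = GF(7^3), so the extension degree is 3

[GF(343)/GF(7)] = 3


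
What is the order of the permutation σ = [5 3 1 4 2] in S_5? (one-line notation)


Cycle decomposition: (1 5 2 3)
Cycle lengths: 4
Order = lcm(4) = 4

ord(σ) = 4


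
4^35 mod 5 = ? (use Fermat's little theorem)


Fermat's little theorem: if p is prime and gcd(a,p)=1, then a^(p-1) ≡ 1 (mod p)
p = 5 is prime, gcd(4,5) = 1
Reduce exponent: 35 mod 4 = 3
So 4^35 ≡ 4^3 (mod 5)
4^3 mod 5 = 4

4^35 ≡ 4 (mod 5)


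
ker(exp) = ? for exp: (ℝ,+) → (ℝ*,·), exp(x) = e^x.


Kernel = preimage of identity
ker(exp) = {x ∈ ℝ | e^x = 1} = {0}

ker(exp) = {0}


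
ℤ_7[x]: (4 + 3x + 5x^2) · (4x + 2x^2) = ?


Expand and collect like terms; reduce coefficients mod 7:
x^0: 4·0 = 0 ≡ 0 (mod 7)
x^1: 4·4 + 3·0 = 16 ≡ 2 (mod 7)
x^2: 4·2 + 3·4 + 5·0 = 20 ≡ 6 (mod 7)
x^3: 3·2 + 5·4 = 26 ≡ 5 (mod 7)
x^4: 5·2 = 10 ≡ 3 (mod 7)
Result: 2x + 6x^2 + 5x^3 + 3x^4

f · g = 2x + 6x^2 + 5x^3 + 3x^4


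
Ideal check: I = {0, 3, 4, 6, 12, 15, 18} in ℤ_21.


Check ideal conditions for I = {0, 3, 4, 6, 12, 15, 18} in ℤ_21:
(1) I is an additive subgroup? No
(2) For r ∈ ℤ_21 and a ∈ I: r·a ∈ I? No  [counterexample: r=2, a=4, r·a mod 21 = 8 ∉ I]

No, I is not an ideal of ℤ_21


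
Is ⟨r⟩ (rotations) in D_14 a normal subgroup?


H = ⟨r⟩ (rotations) in D_14
The rotation subgroup ⟨r⟩ has index 2 in D_14, so it is normal

Yes, normal subgroup
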